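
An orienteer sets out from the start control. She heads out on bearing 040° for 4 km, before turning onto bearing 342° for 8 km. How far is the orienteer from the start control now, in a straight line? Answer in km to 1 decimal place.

Leg 1 (040°, 4 km): east 4 sin 40° = 2.57, north 4 cos 40° = 3.06
Leg 2 (342°, 8 km): east 8 sin 342° = -2.47, north 8 cos 342° = 7.61
Net: 0.10 east, 10.67 north. Distance = √((0.10)² + (10.67)²) = 10.673 km.

10.7 km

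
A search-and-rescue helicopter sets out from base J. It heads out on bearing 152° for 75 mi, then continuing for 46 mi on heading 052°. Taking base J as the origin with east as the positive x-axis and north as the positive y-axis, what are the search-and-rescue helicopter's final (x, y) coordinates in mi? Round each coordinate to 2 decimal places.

Leg 1 (152°, 75 mi): east 75 sin 152° = 35.21, north 75 cos 152° = -66.22
Leg 2 (052°, 46 mi): east 46 sin 52° = 36.25, north 46 cos 52° = 28.32
Summing: 71.46 mi east, -37.90 mi north → (71.46, -37.90).

(71.46, -37.90)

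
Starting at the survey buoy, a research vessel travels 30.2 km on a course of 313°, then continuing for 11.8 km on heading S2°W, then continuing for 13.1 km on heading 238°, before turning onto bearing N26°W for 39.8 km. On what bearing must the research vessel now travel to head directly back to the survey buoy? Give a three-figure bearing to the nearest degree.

126°

Leg 1 (313°, 30.2 km): east 30.2 sin 313° = -22.09, north 30.2 cos 313° = 20.60
Leg 2 (S2°W, 11.8 km): east 11.8 sin 182° = -0.41, north 11.8 cos 182° = -11.79
Leg 3 (238°, 13.1 km): east 13.1 sin 238° = -11.11, north 13.1 cos 238° = -6.94
Leg 4 (N26°W, 39.8 km): east 39.8 sin 334° = -17.45, north 39.8 cos 334° = 35.77
Net displacement: -51.06 east, 37.63 north. Direction back to start is (51.06, -37.63): bearing = atan2(51.06, -37.63) mod 360° = 126.39° ≈ 126°.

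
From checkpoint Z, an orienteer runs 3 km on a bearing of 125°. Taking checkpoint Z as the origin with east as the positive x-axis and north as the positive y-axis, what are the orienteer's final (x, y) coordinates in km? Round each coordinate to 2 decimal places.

(2.46, -1.72)

Leg 1 (125°, 3 km): east 3 sin 125° = 2.46, north 3 cos 125° = -1.72
Summing: 2.46 km east, -1.72 km north → (2.46, -1.72).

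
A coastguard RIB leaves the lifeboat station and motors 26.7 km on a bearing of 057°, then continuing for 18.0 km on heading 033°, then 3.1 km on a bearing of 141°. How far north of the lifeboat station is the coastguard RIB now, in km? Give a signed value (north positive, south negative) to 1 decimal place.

27.2 km

Leg 1 (057°, 26.7 km): east 26.7 sin 57° = 22.39, north 26.7 cos 57° = 14.54
Leg 2 (033°, 18.0 km): east 18.0 sin 33° = 9.80, north 18.0 cos 33° = 15.10
Leg 3 (141°, 3.1 km): east 3.1 sin 141° = 1.95, north 3.1 cos 141° = -2.41
Net north component: 27.23 km.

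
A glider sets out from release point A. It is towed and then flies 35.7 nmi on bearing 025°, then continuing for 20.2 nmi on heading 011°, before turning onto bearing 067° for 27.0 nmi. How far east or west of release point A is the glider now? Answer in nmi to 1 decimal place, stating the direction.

Leg 1 (025°, 35.7 nmi): east 35.7 sin 25° = 15.09, north 35.7 cos 25° = 32.36
Leg 2 (011°, 20.2 nmi): east 20.2 sin 11° = 3.85, north 20.2 cos 11° = 19.83
Leg 3 (067°, 27.0 nmi): east 27.0 sin 67° = 24.85, north 27.0 cos 67° = 10.55
Net east component: 43.80 nmi.

43.8 nmi east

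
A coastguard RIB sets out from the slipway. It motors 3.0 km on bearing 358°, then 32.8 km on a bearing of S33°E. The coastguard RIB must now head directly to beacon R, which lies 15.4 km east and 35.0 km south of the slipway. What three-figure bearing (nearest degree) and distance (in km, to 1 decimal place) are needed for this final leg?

193°, 10.8 km

Leg 1 (358°, 3.0 km): east 3.0 sin 358° = -0.10, north 3.0 cos 358° = 3.00
Leg 2 (S33°E, 32.8 km): east 32.8 sin 147° = 17.86, north 32.8 cos 147° = -27.51
Current position: (17.76, -24.51). Target: (15.4, -35.0). Remaining: Δeast = -2.36, Δnorth = -10.49.
Bearing = atan2(-2.36, -10.49) mod 360° = 192.68°; distance = √((-2.36)² + (-10.49)²) = 10.752 km.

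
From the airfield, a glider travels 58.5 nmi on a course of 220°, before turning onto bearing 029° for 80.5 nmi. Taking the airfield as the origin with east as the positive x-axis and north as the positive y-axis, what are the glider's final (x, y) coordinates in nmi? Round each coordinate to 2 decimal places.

(1.42, 25.59)

Leg 1 (220°, 58.5 nmi): east 58.5 sin 220° = -37.60, north 58.5 cos 220° = -44.81
Leg 2 (029°, 80.5 nmi): east 80.5 sin 29° = 39.03, north 80.5 cos 29° = 70.41
Summing: 1.42 nmi east, 25.59 nmi north → (1.42, 25.59).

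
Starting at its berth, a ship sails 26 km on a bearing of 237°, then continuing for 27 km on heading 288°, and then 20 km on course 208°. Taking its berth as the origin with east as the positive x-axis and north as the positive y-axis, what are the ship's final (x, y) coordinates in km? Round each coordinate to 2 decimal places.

(-56.87, -23.48)

Leg 1 (237°, 26 km): east 26 sin 237° = -21.81, north 26 cos 237° = -14.16
Leg 2 (288°, 27 km): east 27 sin 288° = -25.68, north 27 cos 288° = 8.34
Leg 3 (208°, 20 km): east 20 sin 208° = -9.39, north 20 cos 208° = -17.66
Summing: -56.87 km east, -23.48 km north → (-56.87, -23.48).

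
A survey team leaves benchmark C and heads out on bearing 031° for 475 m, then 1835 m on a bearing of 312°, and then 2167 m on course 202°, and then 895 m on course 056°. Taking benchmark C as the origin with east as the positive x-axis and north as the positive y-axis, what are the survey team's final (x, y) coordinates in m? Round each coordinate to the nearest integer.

Leg 1 (031°, 475 m): east 475 sin 31° = 244.64, north 475 cos 31° = 407.15
Leg 2 (312°, 1835 m): east 1835 sin 312° = -1363.67, north 1835 cos 312° = 1227.85
Leg 3 (202°, 2167 m): east 2167 sin 202° = -811.77, north 2167 cos 202° = -2009.21
Leg 4 (056°, 895 m): east 895 sin 56° = 741.99, north 895 cos 56° = 500.48
Summing: -1188.81 m east, 126.28 m north → (-1189, 126).

(-1189, 126)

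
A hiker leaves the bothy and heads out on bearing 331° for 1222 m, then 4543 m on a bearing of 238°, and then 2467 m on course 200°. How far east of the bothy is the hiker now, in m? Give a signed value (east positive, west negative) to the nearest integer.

Leg 1 (331°, 1222 m): east 1222 sin 331° = -592.44, north 1222 cos 331° = 1068.79
Leg 2 (238°, 4543 m): east 4543 sin 238° = -3852.68, north 4543 cos 238° = -2407.42
Leg 3 (200°, 2467 m): east 2467 sin 200° = -843.76, north 2467 cos 200° = -2318.22
Net east component: -5288.88 m.

-5289 m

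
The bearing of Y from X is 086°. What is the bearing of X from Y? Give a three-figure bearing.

Back-bearing = 086° + 180° = 266°.

266°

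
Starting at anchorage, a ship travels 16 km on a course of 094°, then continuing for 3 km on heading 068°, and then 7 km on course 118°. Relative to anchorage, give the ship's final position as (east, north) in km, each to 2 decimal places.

Leg 1 (094°, 16 km): east 16 sin 94° = 15.96, north 16 cos 94° = -1.12
Leg 2 (068°, 3 km): east 3 sin 68° = 2.78, north 3 cos 68° = 1.12
Leg 3 (118°, 7 km): east 7 sin 118° = 6.18, north 7 cos 118° = -3.29
Summing: 24.92 km east, -3.28 km north → (24.92, -3.28).

(24.92, -3.28)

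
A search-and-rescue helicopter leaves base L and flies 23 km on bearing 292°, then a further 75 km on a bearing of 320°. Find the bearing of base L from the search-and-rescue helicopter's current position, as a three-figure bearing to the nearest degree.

Leg 1 (292°, 23 km): east 23 sin 292° = -21.33, north 23 cos 292° = 8.62
Leg 2 (320°, 75 km): east 75 sin 320° = -48.21, north 75 cos 320° = 57.45
Net displacement: -69.53 east, 66.07 north. Direction back to start is (69.53, -66.07): bearing = atan2(69.53, -66.07) mod 360° = 133.54° ≈ 134°.

134°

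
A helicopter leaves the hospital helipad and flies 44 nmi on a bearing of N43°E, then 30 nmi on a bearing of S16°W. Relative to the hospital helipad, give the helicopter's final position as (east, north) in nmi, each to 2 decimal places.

(21.74, 3.34)

Leg 1 (N43°E, 44 nmi): east 44 sin 43° = 30.01, north 44 cos 43° = 32.18
Leg 2 (S16°W, 30 nmi): east 30 sin 196° = -8.27, north 30 cos 196° = -28.84
Summing: 21.74 nmi east, 3.34 nmi north → (21.74, 3.34).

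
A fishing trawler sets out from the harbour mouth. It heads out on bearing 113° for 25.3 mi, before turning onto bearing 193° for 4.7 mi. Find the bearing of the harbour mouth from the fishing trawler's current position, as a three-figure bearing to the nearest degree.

303°

Leg 1 (113°, 25.3 mi): east 25.3 sin 113° = 23.29, north 25.3 cos 113° = -9.89
Leg 2 (193°, 4.7 mi): east 4.7 sin 193° = -1.06, north 4.7 cos 193° = -4.58
Net displacement: 22.23 east, -14.47 north. Direction back to start is (-22.23, 14.47): bearing = atan2(-22.23, 14.47) mod 360° = 303.05° ≈ 303°.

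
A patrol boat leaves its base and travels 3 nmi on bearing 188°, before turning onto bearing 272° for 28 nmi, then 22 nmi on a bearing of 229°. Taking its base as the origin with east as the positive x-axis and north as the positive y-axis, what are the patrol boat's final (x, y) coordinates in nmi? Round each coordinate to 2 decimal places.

Leg 1 (188°, 3 nmi): east 3 sin 188° = -0.42, north 3 cos 188° = -2.97
Leg 2 (272°, 28 nmi): east 28 sin 272° = -27.98, north 28 cos 272° = 0.98
Leg 3 (229°, 22 nmi): east 22 sin 229° = -16.60, north 22 cos 229° = -14.43
Summing: -45.00 nmi east, -16.43 nmi north → (-45.00, -16.43).

(-45.00, -16.43)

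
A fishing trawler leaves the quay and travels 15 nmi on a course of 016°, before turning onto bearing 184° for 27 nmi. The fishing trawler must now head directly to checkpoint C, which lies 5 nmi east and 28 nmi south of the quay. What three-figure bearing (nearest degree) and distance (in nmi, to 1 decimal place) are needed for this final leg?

170°, 15.7 nmi

Leg 1 (016°, 15 nmi): east 15 sin 16° = 4.13, north 15 cos 16° = 14.42
Leg 2 (184°, 27 nmi): east 27 sin 184° = -1.88, north 27 cos 184° = -26.93
Current position: (2.25, -12.52). Target: (5, -28). Remaining: Δeast = 2.75, Δnorth = -15.48.
Bearing = atan2(2.75, -15.48) mod 360° = 169.93°; distance = √((2.75)² + (-15.48)²) = 15.727 nmi.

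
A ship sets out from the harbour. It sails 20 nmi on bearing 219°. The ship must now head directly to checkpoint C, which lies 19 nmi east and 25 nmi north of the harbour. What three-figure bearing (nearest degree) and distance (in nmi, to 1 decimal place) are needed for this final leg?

Leg 1 (219°, 20 nmi): east 20 sin 219° = -12.59, north 20 cos 219° = -15.54
Current position: (-12.59, -15.54). Target: (19, 25). Remaining: Δeast = 31.59, Δnorth = 40.54.
Bearing = atan2(31.59, 40.54) mod 360° = 37.92°; distance = √((31.59)² + (40.54)²) = 51.395 nmi.

038°, 51.4 nmi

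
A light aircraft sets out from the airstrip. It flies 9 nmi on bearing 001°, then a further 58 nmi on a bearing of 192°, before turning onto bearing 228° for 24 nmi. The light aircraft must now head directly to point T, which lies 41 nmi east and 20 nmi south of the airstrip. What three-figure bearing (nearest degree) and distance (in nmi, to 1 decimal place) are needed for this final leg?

058°, 83.2 nmi

Leg 1 (001°, 9 nmi): east 9 sin 1° = 0.16, north 9 cos 1° = 9.00
Leg 2 (192°, 58 nmi): east 58 sin 192° = -12.06, north 58 cos 192° = -56.73
Leg 3 (228°, 24 nmi): east 24 sin 228° = -17.84, north 24 cos 228° = -16.06
Current position: (-29.74, -63.79). Target: (41, -20). Remaining: Δeast = 70.74, Δnorth = 43.79.
Bearing = atan2(70.74, 43.79) mod 360° = 58.24°; distance = √((70.74)² + (43.79)²) = 83.196 nmi.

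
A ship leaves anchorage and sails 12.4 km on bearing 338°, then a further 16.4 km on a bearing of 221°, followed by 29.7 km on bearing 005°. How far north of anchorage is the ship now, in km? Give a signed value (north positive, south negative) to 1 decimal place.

28.7 km

Leg 1 (338°, 12.4 km): east 12.4 sin 338° = -4.65, north 12.4 cos 338° = 11.50
Leg 2 (221°, 16.4 km): east 16.4 sin 221° = -10.76, north 16.4 cos 221° = -12.38
Leg 3 (005°, 29.7 km): east 29.7 sin 5° = 2.59, north 29.7 cos 5° = 29.59
Net north component: 28.71 km.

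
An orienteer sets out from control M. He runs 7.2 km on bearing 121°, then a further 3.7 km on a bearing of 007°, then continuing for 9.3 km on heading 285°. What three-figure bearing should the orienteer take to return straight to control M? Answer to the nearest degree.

Leg 1 (121°, 7.2 km): east 7.2 sin 121° = 6.17, north 7.2 cos 121° = -3.71
Leg 2 (007°, 3.7 km): east 3.7 sin 7° = 0.45, north 3.7 cos 7° = 3.67
Leg 3 (285°, 9.3 km): east 9.3 sin 285° = -8.98, north 9.3 cos 285° = 2.41
Net displacement: -2.36 east, 2.37 north. Direction back to start is (2.36, -2.37): bearing = atan2(2.36, -2.37) mod 360° = 135.13° ≈ 135°.

135°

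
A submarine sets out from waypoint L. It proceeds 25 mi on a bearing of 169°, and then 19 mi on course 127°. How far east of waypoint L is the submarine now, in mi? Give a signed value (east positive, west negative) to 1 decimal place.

19.9 mi

Leg 1 (169°, 25 mi): east 25 sin 169° = 4.77, north 25 cos 169° = -24.54
Leg 2 (127°, 19 mi): east 19 sin 127° = 15.17, north 19 cos 127° = -11.43
Net east component: 19.94 mi.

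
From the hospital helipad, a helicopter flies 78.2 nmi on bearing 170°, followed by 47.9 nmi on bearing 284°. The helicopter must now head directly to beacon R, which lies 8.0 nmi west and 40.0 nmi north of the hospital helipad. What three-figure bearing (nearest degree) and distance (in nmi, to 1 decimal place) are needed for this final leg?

Leg 1 (170°, 78.2 nmi): east 78.2 sin 170° = 13.58, north 78.2 cos 170° = -77.01
Leg 2 (284°, 47.9 nmi): east 47.9 sin 284° = -46.48, north 47.9 cos 284° = 11.59
Current position: (-32.90, -65.42). Target: (-8.0, 40.0). Remaining: Δeast = 24.90, Δnorth = 105.42.
Bearing = atan2(24.90, 105.42) mod 360° = 13.29°; distance = √((24.90)² + (105.42)²) = 108.324 nmi.

013°, 108.3 nmi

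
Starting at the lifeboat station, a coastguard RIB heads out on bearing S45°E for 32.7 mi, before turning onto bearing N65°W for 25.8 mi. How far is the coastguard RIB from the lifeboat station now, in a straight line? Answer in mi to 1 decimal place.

12.2 mi

Leg 1 (S45°E, 32.7 mi): east 32.7 sin 135° = 23.12, north 32.7 cos 135° = -23.12
Leg 2 (N65°W, 25.8 mi): east 25.8 sin 295° = -23.38, north 25.8 cos 295° = 10.90
Net: -0.26 east, -12.22 north. Distance = √((-0.26)² + (-12.22)²) = 12.222 mi.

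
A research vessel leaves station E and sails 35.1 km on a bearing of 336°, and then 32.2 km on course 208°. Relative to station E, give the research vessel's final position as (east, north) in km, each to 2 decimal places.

(-29.39, 3.63)

Leg 1 (336°, 35.1 km): east 35.1 sin 336° = -14.28, north 35.1 cos 336° = 32.07
Leg 2 (208°, 32.2 km): east 32.2 sin 208° = -15.12, north 32.2 cos 208° = -28.43
Summing: -29.39 km east, 3.63 km north → (-29.39, 3.63).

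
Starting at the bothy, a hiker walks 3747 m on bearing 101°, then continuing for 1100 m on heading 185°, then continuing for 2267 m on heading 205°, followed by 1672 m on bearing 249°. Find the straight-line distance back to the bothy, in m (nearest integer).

Leg 1 (101°, 3747 m): east 3747 sin 101° = 3678.16, north 3747 cos 101° = -714.96
Leg 2 (185°, 1100 m): east 1100 sin 185° = -95.87, north 1100 cos 185° = -1095.81
Leg 3 (205°, 2267 m): east 2267 sin 205° = -958.08, north 2267 cos 205° = -2054.60
Leg 4 (249°, 1672 m): east 1672 sin 249° = -1560.95, north 1672 cos 249° = -599.19
Net: 1063.26 east, -4464.57 north. Distance = √((1063.26)² + (-4464.57)²) = 4589.432 m.

4589 m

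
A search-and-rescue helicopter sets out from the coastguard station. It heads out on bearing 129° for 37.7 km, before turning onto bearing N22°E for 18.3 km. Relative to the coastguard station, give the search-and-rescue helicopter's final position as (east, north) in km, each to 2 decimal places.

Leg 1 (129°, 37.7 km): east 37.7 sin 129° = 29.30, north 37.7 cos 129° = -23.73
Leg 2 (N22°E, 18.3 km): east 18.3 sin 22° = 6.86, north 18.3 cos 22° = 16.97
Summing: 36.15 km east, -6.76 km north → (36.15, -6.76).

(36.15, -6.76)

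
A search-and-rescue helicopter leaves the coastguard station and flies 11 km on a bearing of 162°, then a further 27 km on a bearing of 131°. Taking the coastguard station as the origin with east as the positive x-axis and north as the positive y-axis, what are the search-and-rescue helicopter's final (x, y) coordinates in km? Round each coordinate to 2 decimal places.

Leg 1 (162°, 11 km): east 11 sin 162° = 3.40, north 11 cos 162° = -10.46
Leg 2 (131°, 27 km): east 27 sin 131° = 20.38, north 27 cos 131° = -17.71
Summing: 23.78 km east, -28.18 km north → (23.78, -28.18).

(23.78, -28.18)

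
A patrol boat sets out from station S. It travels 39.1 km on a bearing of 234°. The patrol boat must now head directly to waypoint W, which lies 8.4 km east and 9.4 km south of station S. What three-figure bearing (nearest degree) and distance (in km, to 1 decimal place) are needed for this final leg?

Leg 1 (234°, 39.1 km): east 39.1 sin 234° = -31.63, north 39.1 cos 234° = -22.98
Current position: (-31.63, -22.98). Target: (8.4, -9.4). Remaining: Δeast = 40.03, Δnorth = 13.58.
Bearing = atan2(40.03, 13.58) mod 360° = 71.26°; distance = √((40.03)² + (13.58)²) = 42.274 km.

071°, 42.3 km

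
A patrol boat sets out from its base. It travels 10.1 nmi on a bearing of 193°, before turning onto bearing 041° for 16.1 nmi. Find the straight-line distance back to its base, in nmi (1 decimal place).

Leg 1 (193°, 10.1 nmi): east 10.1 sin 193° = -2.27, north 10.1 cos 193° = -9.84
Leg 2 (041°, 16.1 nmi): east 16.1 sin 41° = 10.56, north 16.1 cos 41° = 12.15
Net: 8.29 east, 2.31 north. Distance = √((8.29)² + (2.31)²) = 8.606 nmi.

8.6 nmi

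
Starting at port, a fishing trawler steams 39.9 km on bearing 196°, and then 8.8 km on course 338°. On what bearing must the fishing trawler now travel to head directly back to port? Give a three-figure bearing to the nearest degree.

025°

Leg 1 (196°, 39.9 km): east 39.9 sin 196° = -11.00, north 39.9 cos 196° = -38.35
Leg 2 (338°, 8.8 km): east 8.8 sin 338° = -3.30, north 8.8 cos 338° = 8.16
Net displacement: -14.29 east, -30.20 north. Direction back to start is (14.29, 30.20): bearing = atan2(14.29, 30.20) mod 360° = 25.33° ≈ 025°.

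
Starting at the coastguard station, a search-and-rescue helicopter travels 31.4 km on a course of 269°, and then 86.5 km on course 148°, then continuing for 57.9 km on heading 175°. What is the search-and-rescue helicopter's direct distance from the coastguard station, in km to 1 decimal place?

133.0 km

Leg 1 (269°, 31.4 km): east 31.4 sin 269° = -31.40, north 31.4 cos 269° = -0.55
Leg 2 (148°, 86.5 km): east 86.5 sin 148° = 45.84, north 86.5 cos 148° = -73.36
Leg 3 (175°, 57.9 km): east 57.9 sin 175° = 5.05, north 57.9 cos 175° = -57.68
Net: 19.49 east, -131.58 north. Distance = √((19.49)² + (-131.58)²) = 133.019 km.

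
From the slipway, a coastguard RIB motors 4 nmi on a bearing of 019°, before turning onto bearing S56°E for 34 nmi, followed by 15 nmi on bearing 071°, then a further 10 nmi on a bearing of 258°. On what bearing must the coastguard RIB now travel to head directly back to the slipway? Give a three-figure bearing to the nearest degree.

290°

Leg 1 (019°, 4 nmi): east 4 sin 19° = 1.30, north 4 cos 19° = 3.78
Leg 2 (S56°E, 34 nmi): east 34 sin 124° = 28.19, north 34 cos 124° = -19.01
Leg 3 (071°, 15 nmi): east 15 sin 71° = 14.18, north 15 cos 71° = 4.88
Leg 4 (258°, 10 nmi): east 10 sin 258° = -9.78, north 10 cos 258° = -2.08
Net displacement: 33.89 east, -12.43 north. Direction back to start is (-33.89, 12.43): bearing = atan2(-33.89, 12.43) mod 360° = 290.14° ≈ 290°.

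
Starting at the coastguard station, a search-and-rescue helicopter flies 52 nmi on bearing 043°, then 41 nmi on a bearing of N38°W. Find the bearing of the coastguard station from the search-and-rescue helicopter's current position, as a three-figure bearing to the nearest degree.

188°

Leg 1 (043°, 52 nmi): east 52 sin 43° = 35.46, north 52 cos 43° = 38.03
Leg 2 (N38°W, 41 nmi): east 41 sin 322° = -25.24, north 41 cos 322° = 32.31
Net displacement: 10.22 east, 70.34 north. Direction back to start is (-10.22, -70.34): bearing = atan2(-10.22, -70.34) mod 360° = 188.27° ≈ 188°.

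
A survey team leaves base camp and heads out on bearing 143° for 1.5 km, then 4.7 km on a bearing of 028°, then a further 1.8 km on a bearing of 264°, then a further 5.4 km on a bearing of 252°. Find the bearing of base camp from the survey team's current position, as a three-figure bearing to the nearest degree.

106°

Leg 1 (143°, 1.5 km): east 1.5 sin 143° = 0.90, north 1.5 cos 143° = -1.20
Leg 2 (028°, 4.7 km): east 4.7 sin 28° = 2.21, north 4.7 cos 28° = 4.15
Leg 3 (264°, 1.8 km): east 1.8 sin 264° = -1.79, north 1.8 cos 264° = -0.19
Leg 4 (252°, 5.4 km): east 5.4 sin 252° = -5.14, north 5.4 cos 252° = -1.67
Net displacement: -3.82 east, 1.10 north. Direction back to start is (3.82, -1.10): bearing = atan2(3.82, -1.10) mod 360° = 106.01° ≈ 106°.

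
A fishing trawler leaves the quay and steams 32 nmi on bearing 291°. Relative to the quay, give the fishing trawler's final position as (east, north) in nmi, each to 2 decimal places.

Leg 1 (291°, 32 nmi): east 32 sin 291° = -29.87, north 32 cos 291° = 11.47
Summing: -29.87 nmi east, 11.47 nmi north → (-29.87, 11.47).

(-29.87, 11.47)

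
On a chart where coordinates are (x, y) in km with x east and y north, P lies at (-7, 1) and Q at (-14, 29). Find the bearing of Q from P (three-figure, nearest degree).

346°

Δeast = -14 − -7 = -7.00; Δnorth = 29 − 1 = 28.00.
Bearing = atan2(Δeast, Δnorth) mod 360° = 345.96° ≈ 346°.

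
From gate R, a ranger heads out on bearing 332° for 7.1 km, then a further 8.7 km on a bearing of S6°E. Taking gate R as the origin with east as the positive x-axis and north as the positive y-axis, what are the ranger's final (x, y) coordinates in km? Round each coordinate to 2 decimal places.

(-2.42, -2.38)

Leg 1 (332°, 7.1 km): east 7.1 sin 332° = -3.33, north 7.1 cos 332° = 6.27
Leg 2 (S6°E, 8.7 km): east 8.7 sin 174° = 0.91, north 8.7 cos 174° = -8.65
Summing: -2.42 km east, -2.38 km north → (-2.42, -2.38).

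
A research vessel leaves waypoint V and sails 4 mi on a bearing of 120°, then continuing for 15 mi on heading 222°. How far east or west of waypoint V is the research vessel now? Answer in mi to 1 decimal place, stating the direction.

6.6 mi west

Leg 1 (120°, 4 mi): east 4 sin 120° = 3.46, north 4 cos 120° = -2.00
Leg 2 (222°, 15 mi): east 15 sin 222° = -10.04, north 15 cos 222° = -11.15
Net east component: -6.57 mi.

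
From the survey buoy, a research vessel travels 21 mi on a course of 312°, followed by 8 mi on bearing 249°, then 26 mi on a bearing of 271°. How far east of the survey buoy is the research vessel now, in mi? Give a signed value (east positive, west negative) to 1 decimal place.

-49.1 mi

Leg 1 (312°, 21 mi): east 21 sin 312° = -15.61, north 21 cos 312° = 14.05
Leg 2 (249°, 8 mi): east 8 sin 249° = -7.47, north 8 cos 249° = -2.87
Leg 3 (271°, 26 mi): east 26 sin 271° = -26.00, north 26 cos 271° = 0.45
Net east component: -49.07 mi.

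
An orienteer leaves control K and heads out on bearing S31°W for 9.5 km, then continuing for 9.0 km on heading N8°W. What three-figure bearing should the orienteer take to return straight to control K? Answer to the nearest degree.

097°

Leg 1 (S31°W, 9.5 km): east 9.5 sin 211° = -4.89, north 9.5 cos 211° = -8.14
Leg 2 (N8°W, 9.0 km): east 9.0 sin 352° = -1.25, north 9.0 cos 352° = 8.91
Net displacement: -6.15 east, 0.77 north. Direction back to start is (6.15, -0.77): bearing = atan2(6.15, -0.77) mod 360° = 97.14° ≈ 097°.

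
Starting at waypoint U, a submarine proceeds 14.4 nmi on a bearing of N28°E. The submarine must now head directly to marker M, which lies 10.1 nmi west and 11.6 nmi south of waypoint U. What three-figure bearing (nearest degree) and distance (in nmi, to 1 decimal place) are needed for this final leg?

215°, 29.6 nmi

Leg 1 (N28°E, 14.4 nmi): east 14.4 sin 28° = 6.76, north 14.4 cos 28° = 12.71
Current position: (6.76, 12.71). Target: (-10.1, -11.6). Remaining: Δeast = -16.86, Δnorth = -24.31.
Bearing = atan2(-16.86, -24.31) mod 360° = 214.74°; distance = √((-16.86)² + (-24.31)²) = 29.588 nmi.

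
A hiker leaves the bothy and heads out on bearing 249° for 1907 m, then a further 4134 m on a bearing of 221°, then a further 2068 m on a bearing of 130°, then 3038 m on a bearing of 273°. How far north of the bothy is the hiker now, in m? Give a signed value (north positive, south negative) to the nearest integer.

-4974 m

Leg 1 (249°, 1907 m): east 1907 sin 249° = -1780.34, north 1907 cos 249° = -683.41
Leg 2 (221°, 4134 m): east 4134 sin 221° = -2712.15, north 4134 cos 221° = -3119.97
Leg 3 (130°, 2068 m): east 2068 sin 130° = 1584.18, north 2068 cos 130° = -1329.28
Leg 4 (273°, 3038 m): east 3038 sin 273° = -3033.84, north 3038 cos 273° = 159.00
Net north component: -4973.67 m.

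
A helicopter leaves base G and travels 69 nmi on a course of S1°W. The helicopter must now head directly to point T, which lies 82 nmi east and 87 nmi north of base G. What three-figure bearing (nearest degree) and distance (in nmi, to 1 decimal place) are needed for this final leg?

Leg 1 (S1°W, 69 nmi): east 69 sin 181° = -1.20, north 69 cos 181° = -68.99
Current position: (-1.20, -68.99). Target: (82, 87). Remaining: Δeast = 83.20, Δnorth = 155.99.
Bearing = atan2(83.20, 155.99) mod 360° = 28.08°; distance = √((83.20)² + (155.99)²) = 176.793 nmi.

028°, 176.8 nmi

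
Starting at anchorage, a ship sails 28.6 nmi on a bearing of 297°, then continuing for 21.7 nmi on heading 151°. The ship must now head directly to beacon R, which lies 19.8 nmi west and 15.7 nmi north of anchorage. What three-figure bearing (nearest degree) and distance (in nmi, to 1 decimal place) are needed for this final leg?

347°, 22.2 nmi

Leg 1 (297°, 28.6 nmi): east 28.6 sin 297° = -25.48, north 28.6 cos 297° = 12.98
Leg 2 (151°, 21.7 nmi): east 21.7 sin 151° = 10.52, north 21.7 cos 151° = -18.98
Current position: (-14.96, -6.00). Target: (-19.8, 15.7). Remaining: Δeast = -4.84, Δnorth = 21.70.
Bearing = atan2(-4.84, 21.70) mod 360° = 347.43°; distance = √((-4.84)² + (21.70)²) = 22.228 nmi.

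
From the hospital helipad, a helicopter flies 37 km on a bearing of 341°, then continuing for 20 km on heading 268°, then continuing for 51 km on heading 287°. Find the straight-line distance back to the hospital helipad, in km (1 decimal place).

94.6 km

Leg 1 (341°, 37 km): east 37 sin 341° = -12.05, north 37 cos 341° = 34.98
Leg 2 (268°, 20 km): east 20 sin 268° = -19.99, north 20 cos 268° = -0.70
Leg 3 (287°, 51 km): east 51 sin 287° = -48.77, north 51 cos 287° = 14.91
Net: -80.81 east, 49.20 north. Distance = √((-80.81)² + (49.20)²) = 94.604 km.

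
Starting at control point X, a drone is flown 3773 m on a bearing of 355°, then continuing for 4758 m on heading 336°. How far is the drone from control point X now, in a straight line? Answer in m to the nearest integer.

8416 m

Leg 1 (355°, 3773 m): east 3773 sin 355° = -328.84, north 3773 cos 355° = 3758.64
Leg 2 (336°, 4758 m): east 4758 sin 336° = -1935.25, north 4758 cos 336° = 4346.65
Net: -2264.09 east, 8105.29 north. Distance = √((-2264.09)² + (8105.29)²) = 8415.573 m.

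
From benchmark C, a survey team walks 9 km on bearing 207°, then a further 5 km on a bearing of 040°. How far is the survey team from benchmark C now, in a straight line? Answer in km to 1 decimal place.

Leg 1 (207°, 9 km): east 9 sin 207° = -4.09, north 9 cos 207° = -8.02
Leg 2 (040°, 5 km): east 5 sin 40° = 3.21, north 5 cos 40° = 3.83
Net: -0.87 east, -4.19 north. Distance = √((-0.87)² + (-4.19)²) = 4.279 km.

4.3 km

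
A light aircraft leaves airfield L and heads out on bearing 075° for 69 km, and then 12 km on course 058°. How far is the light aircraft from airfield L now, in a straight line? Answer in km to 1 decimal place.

80.6 km

Leg 1 (075°, 69 km): east 69 sin 75° = 66.65, north 69 cos 75° = 17.86
Leg 2 (058°, 12 km): east 12 sin 58° = 10.18, north 12 cos 58° = 6.36
Net: 76.83 east, 24.22 north. Distance = √((76.83)² + (24.22)²) = 80.552 km.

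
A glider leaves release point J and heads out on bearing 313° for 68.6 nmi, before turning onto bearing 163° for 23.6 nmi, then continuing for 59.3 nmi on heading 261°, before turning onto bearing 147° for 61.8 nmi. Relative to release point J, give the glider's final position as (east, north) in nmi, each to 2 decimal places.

(-68.18, -36.89)

Leg 1 (313°, 68.6 nmi): east 68.6 sin 313° = -50.17, north 68.6 cos 313° = 46.79
Leg 2 (163°, 23.6 nmi): east 23.6 sin 163° = 6.90, north 23.6 cos 163° = -22.57
Leg 3 (261°, 59.3 nmi): east 59.3 sin 261° = -58.57, north 59.3 cos 261° = -9.28
Leg 4 (147°, 61.8 nmi): east 61.8 sin 147° = 33.66, north 61.8 cos 147° = -51.83
Summing: -68.18 nmi east, -36.89 nmi north → (-68.18, -36.89).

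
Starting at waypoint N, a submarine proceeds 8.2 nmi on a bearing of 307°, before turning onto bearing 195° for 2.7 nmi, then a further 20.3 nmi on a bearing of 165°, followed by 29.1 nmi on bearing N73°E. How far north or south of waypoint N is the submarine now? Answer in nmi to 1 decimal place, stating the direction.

Leg 1 (307°, 8.2 nmi): east 8.2 sin 307° = -6.55, north 8.2 cos 307° = 4.93
Leg 2 (195°, 2.7 nmi): east 2.7 sin 195° = -0.70, north 2.7 cos 195° = -2.61
Leg 3 (165°, 20.3 nmi): east 20.3 sin 165° = 5.25, north 20.3 cos 165° = -19.61
Leg 4 (N73°E, 29.1 nmi): east 29.1 sin 73° = 27.83, north 29.1 cos 73° = 8.51
Net north component: -8.77 nmi.

8.8 nmi south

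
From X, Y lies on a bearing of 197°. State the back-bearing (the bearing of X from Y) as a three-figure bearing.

Back-bearing = 197° − 180° = 017°.

017°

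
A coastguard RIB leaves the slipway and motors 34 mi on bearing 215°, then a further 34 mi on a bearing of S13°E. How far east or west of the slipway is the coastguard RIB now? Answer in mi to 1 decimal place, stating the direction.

Leg 1 (215°, 34 mi): east 34 sin 215° = -19.50, north 34 cos 215° = -27.85
Leg 2 (S13°E, 34 mi): east 34 sin 167° = 7.65, north 34 cos 167° = -33.13
Net east component: -11.85 mi.

11.9 mi west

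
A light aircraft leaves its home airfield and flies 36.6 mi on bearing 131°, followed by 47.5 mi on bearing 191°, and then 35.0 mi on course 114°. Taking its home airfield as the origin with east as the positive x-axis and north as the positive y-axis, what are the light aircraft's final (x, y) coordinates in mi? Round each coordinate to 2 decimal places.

(50.53, -84.87)

Leg 1 (131°, 36.6 mi): east 36.6 sin 131° = 27.62, north 36.6 cos 131° = -24.01
Leg 2 (191°, 47.5 mi): east 47.5 sin 191° = -9.06, north 47.5 cos 191° = -46.63
Leg 3 (114°, 35.0 mi): east 35.0 sin 114° = 31.97, north 35.0 cos 114° = -14.24
Summing: 50.53 mi east, -84.87 mi north → (50.53, -84.87).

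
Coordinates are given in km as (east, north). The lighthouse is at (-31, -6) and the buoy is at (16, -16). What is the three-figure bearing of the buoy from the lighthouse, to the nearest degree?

Δeast = 16 − -31 = 47.00; Δnorth = -16 − -6 = -10.00.
Bearing = atan2(Δeast, Δnorth) mod 360° = 102.01° ≈ 102°.

102°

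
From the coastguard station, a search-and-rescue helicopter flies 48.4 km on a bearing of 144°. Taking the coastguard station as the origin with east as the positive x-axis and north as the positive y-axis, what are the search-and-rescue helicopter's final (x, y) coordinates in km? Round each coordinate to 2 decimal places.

Leg 1 (144°, 48.4 km): east 48.4 sin 144° = 28.45, north 48.4 cos 144° = -39.16
Summing: 28.45 km east, -39.16 km north → (28.45, -39.16).

(28.45, -39.16)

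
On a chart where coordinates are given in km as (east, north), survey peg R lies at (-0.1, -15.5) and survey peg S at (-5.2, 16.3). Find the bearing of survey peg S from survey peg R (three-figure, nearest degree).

351°

Δeast = -5.2 − -0.1 = -5.10; Δnorth = 16.3 − -15.5 = 31.80.
Bearing = atan2(Δeast, Δnorth) mod 360° = 350.89° ≈ 351°.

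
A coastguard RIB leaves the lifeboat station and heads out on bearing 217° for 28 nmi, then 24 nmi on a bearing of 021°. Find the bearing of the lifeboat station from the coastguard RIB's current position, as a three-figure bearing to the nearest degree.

090°

Leg 1 (217°, 28 nmi): east 28 sin 217° = -16.85, north 28 cos 217° = -22.36
Leg 2 (021°, 24 nmi): east 24 sin 21° = 8.60, north 24 cos 21° = 22.41
Net displacement: -8.25 east, 0.04 north. Direction back to start is (8.25, -0.04): bearing = atan2(8.25, -0.04) mod 360° = 90.31° ≈ 090°.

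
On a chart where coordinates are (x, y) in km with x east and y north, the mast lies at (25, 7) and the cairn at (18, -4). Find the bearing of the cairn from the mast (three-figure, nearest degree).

Δeast = 18 − 25 = -7.00; Δnorth = -4 − 7 = -11.00.
Bearing = atan2(Δeast, Δnorth) mod 360° = 212.47° ≈ 212°.

212°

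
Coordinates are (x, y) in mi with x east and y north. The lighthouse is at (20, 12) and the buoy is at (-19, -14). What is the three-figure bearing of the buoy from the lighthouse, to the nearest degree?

Δeast = -19 − 20 = -39.00; Δnorth = -14 − 12 = -26.00.
Bearing = atan2(Δeast, Δnorth) mod 360° = 236.31° ≈ 236°.

236°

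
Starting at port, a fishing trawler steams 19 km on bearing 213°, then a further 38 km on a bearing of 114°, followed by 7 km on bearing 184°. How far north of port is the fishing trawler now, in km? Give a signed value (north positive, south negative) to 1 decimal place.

Leg 1 (213°, 19 km): east 19 sin 213° = -10.35, north 19 cos 213° = -15.93
Leg 2 (114°, 38 km): east 38 sin 114° = 34.71, north 38 cos 114° = -15.46
Leg 3 (184°, 7 km): east 7 sin 184° = -0.49, north 7 cos 184° = -6.98
Net north component: -38.37 km.

-38.4 km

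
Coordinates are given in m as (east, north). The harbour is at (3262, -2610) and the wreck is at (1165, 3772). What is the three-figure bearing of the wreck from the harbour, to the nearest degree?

342°

Δeast = 1165 − 3262 = -2097.00; Δnorth = 3772 − -2610 = 6382.00.
Bearing = atan2(Δeast, Δnorth) mod 360° = 341.81° ≈ 342°.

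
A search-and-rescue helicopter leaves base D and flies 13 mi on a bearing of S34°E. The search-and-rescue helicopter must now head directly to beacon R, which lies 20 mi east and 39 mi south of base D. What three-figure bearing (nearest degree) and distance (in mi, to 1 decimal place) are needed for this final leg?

156°, 31.0 mi

Leg 1 (S34°E, 13 mi): east 13 sin 146° = 7.27, north 13 cos 146° = -10.78
Current position: (7.27, -10.78). Target: (20, -39). Remaining: Δeast = 12.73, Δnorth = -28.22.
Bearing = atan2(12.73, -28.22) mod 360° = 155.72°; distance = √((12.73)² + (-28.22)²) = 30.961 mi.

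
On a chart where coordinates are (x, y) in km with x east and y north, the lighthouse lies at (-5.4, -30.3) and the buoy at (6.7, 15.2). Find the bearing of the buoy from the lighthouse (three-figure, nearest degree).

015°

Δeast = 6.7 − -5.4 = 12.10; Δnorth = 15.2 − -30.3 = 45.50.
Bearing = atan2(Δeast, Δnorth) mod 360° = 14.89° ≈ 015°.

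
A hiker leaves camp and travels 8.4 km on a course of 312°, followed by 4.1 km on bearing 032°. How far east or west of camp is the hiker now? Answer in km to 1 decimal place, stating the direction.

4.1 km west

Leg 1 (312°, 8.4 km): east 8.4 sin 312° = -6.24, north 8.4 cos 312° = 5.62
Leg 2 (032°, 4.1 km): east 4.1 sin 32° = 2.17, north 4.1 cos 32° = 3.48
Net east component: -4.07 km.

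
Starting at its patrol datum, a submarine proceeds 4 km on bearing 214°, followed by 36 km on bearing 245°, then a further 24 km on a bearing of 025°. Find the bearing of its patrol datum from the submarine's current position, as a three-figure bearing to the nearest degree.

Leg 1 (214°, 4 km): east 4 sin 214° = -2.24, north 4 cos 214° = -3.32
Leg 2 (245°, 36 km): east 36 sin 245° = -32.63, north 36 cos 245° = -15.21
Leg 3 (025°, 24 km): east 24 sin 25° = 10.14, north 24 cos 25° = 21.75
Net displacement: -24.72 east, 3.22 north. Direction back to start is (24.72, -3.22): bearing = atan2(24.72, -3.22) mod 360° = 97.42° ≈ 097°.

097°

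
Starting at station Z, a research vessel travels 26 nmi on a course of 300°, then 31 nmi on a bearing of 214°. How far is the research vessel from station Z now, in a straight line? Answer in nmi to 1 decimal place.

41.8 nmi

Leg 1 (300°, 26 nmi): east 26 sin 300° = -22.52, north 26 cos 300° = 13.00
Leg 2 (214°, 31 nmi): east 31 sin 214° = -17.33, north 31 cos 214° = -25.70
Net: -39.85 east, -12.70 north. Distance = √((-39.85)² + (-12.70)²) = 41.826 nmi.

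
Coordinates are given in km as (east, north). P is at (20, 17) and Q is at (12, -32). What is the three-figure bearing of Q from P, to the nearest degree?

189°

Δeast = 12 − 20 = -8.00; Δnorth = -32 − 17 = -49.00.
Bearing = atan2(Δeast, Δnorth) mod 360° = 189.27° ≈ 189°.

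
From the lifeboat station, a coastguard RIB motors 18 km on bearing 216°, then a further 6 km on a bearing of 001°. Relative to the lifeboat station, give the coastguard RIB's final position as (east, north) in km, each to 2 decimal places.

Leg 1 (216°, 18 km): east 18 sin 216° = -10.58, north 18 cos 216° = -14.56
Leg 2 (001°, 6 km): east 6 sin 1° = 0.10, north 6 cos 1° = 6.00
Summing: -10.48 km east, -8.56 km north → (-10.48, -8.56).

(-10.48, -8.56)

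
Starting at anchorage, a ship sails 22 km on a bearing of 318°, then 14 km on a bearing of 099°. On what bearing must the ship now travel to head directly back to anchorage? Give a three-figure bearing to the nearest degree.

176°

Leg 1 (318°, 22 km): east 22 sin 318° = -14.72, north 22 cos 318° = 16.35
Leg 2 (099°, 14 km): east 14 sin 99° = 13.83, north 14 cos 99° = -2.19
Net displacement: -0.89 east, 14.16 north. Direction back to start is (0.89, -14.16): bearing = atan2(0.89, -14.16) mod 360° = 176.39° ≈ 176°.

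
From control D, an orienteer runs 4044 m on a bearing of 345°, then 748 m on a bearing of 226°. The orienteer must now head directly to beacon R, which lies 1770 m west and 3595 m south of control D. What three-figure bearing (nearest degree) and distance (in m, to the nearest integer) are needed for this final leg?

182°, 6984 m

Leg 1 (345°, 4044 m): east 4044 sin 345° = -1046.66, north 4044 cos 345° = 3906.20
Leg 2 (226°, 748 m): east 748 sin 226° = -538.07, north 748 cos 226° = -519.60
Current position: (-1584.73, 3386.60). Target: (-1770, -3595). Remaining: Δeast = -185.27, Δnorth = -6981.60.
Bearing = atan2(-185.27, -6981.60) mod 360° = 181.52°; distance = √((-185.27)² + (-6981.60)²) = 6984.057 m.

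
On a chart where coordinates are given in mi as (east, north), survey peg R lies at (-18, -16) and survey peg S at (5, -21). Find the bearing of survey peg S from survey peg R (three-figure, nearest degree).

Δeast = 5 − -18 = 23.00; Δnorth = -21 − -16 = -5.00.
Bearing = atan2(Δeast, Δnorth) mod 360° = 102.26° ≈ 102°.

102°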